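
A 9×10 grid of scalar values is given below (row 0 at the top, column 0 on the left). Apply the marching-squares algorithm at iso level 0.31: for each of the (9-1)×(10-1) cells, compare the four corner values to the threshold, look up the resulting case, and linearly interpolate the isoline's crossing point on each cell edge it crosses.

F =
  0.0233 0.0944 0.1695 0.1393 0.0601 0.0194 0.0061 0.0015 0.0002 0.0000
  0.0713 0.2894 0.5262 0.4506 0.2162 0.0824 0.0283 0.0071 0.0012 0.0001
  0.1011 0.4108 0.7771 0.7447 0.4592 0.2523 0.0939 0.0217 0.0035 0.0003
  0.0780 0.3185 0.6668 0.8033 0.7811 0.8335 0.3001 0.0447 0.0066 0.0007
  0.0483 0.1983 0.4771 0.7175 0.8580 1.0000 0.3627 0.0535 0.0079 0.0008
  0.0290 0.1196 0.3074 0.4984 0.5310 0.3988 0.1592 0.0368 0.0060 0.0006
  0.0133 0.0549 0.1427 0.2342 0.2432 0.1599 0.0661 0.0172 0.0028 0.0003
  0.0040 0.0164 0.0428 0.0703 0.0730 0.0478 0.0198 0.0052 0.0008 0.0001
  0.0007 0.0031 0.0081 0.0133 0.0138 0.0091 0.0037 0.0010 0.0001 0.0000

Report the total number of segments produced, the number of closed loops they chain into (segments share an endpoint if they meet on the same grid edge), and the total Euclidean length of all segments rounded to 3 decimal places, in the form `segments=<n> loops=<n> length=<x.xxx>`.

segments=22 loops=1 length=16.497

cell (0,1): code 0100 → (0.394,2.000)–(1.000,1.087)
cell (0,2): code 1100 → (0.548,3.000)–(0.394,2.000)
cell (0,3): code 1000 → (1.000,3.600)–(0.548,3.000)
cell (1,0): code 0100 → (1.170,1.000)–(2.000,0.675)
cell (1,1): code 1110 → (1.000,1.087)–(1.170,1.000)
cell (1,3): code 1101 → (1.386,4.000)–(1.000,3.600)
cell (1,4): code 1000 → (2.000,4.721)–(1.386,4.000)
cell (2,0): code 0110 → (2.000,0.675)–(3.000,0.965)
cell (2,4): code 1101 → (2.099,5.000)–(2.000,4.721)
cell (2,5): code 1000 → (3.000,5.981)–(2.099,5.000)
cell (3,0): code 0010 → (3.000,0.965)–(3.071,1.000)
cell (3,1): code 0111 → (3.071,1.000)–(4.000,1.401)
cell (3,5): code 1101 → (3.158,6.000)–(3.000,5.981)
cell (3,6): code 1000 → (4.000,6.170)–(3.158,6.000)
cell (4,1): code 0010 → (4.000,1.401)–(4.985,2.000)
cell (4,2): code 0111 → (4.985,2.000)–(5.000,2.014)
cell (4,5): code 1011 → (5.000,5.371)–(4.259,6.000)
cell (4,6): code 0001 → (4.259,6.000)–(4.000,6.170)
cell (5,2): code 0010 → (5.000,2.014)–(5.713,3.000)
cell (5,3): code 0011 → (5.713,3.000)–(5.768,4.000)
cell (5,4): code 0011 → (5.768,4.000)–(5.372,5.000)
cell (5,5): code 0001 → (5.372,5.000)–(5.000,5.371)
total: 22 segments, chained into 1 closed loop(s), length Σ = 16.497462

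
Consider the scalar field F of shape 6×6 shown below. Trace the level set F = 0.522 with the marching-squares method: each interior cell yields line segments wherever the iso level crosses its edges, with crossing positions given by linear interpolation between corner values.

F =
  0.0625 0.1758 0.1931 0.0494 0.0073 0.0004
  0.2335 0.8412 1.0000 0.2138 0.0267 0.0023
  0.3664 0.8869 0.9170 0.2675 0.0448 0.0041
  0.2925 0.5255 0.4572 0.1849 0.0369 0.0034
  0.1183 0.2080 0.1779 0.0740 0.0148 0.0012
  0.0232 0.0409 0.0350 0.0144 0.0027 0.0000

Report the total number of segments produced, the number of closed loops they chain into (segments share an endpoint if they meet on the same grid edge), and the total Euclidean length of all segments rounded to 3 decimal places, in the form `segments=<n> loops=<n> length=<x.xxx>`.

segments=10 loops=1 length=7.877

cell (0,0): code 0100 → (0.520,1.000)–(1.000,0.475)
cell (0,1): code 1100 → (0.408,2.000)–(0.520,1.000)
cell (0,2): code 1000 → (1.000,2.608)–(0.408,2.000)
cell (1,0): code 0110 → (1.000,0.475)–(2.000,0.299)
cell (1,2): code 1001 → (2.000,2.608)–(1.000,2.608)
cell (2,0): code 0110 → (2.000,0.299)–(3.000,0.985)
cell (2,1): code 1011 → (3.000,1.051)–(2.859,2.000)
cell (2,2): code 0001 → (2.859,2.000)–(2.000,2.608)
cell (3,0): code 0010 → (3.000,0.985)–(3.011,1.000)
cell (3,1): code 0001 → (3.011,1.000)–(3.000,1.051)
total: 10 segments, chained into 1 closed loop(s), length Σ = 7.877346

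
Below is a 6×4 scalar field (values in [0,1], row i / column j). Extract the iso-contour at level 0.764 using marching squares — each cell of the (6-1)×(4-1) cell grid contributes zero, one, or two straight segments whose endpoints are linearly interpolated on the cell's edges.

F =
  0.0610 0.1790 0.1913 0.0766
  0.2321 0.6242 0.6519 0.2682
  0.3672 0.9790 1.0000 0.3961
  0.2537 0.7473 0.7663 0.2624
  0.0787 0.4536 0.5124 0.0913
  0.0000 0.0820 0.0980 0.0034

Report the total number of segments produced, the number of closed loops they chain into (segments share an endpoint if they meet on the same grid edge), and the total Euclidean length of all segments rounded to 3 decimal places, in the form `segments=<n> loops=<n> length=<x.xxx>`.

cell (1,0): code 0100 → (1.394,1.000)–(2.000,0.649)
cell (1,1): code 1100 → (1.322,2.000)–(1.394,1.000)
cell (1,2): code 1000 → (2.000,2.391)–(1.322,2.000)
cell (2,0): code 0010 → (2.000,0.649)–(2.928,1.000)
cell (2,1): code 0111 → (2.928,1.000)–(3.000,1.879)
cell (2,2): code 1001 → (3.000,2.005)–(2.000,2.391)
cell (3,1): code 0010 → (3.000,1.879)–(3.009,2.000)
cell (3,2): code 0001 → (3.009,2.000)–(3.000,2.005)
total: 8 segments, chained into 1 closed loop(s), length Σ = 5.563290

segments=8 loops=1 length=5.563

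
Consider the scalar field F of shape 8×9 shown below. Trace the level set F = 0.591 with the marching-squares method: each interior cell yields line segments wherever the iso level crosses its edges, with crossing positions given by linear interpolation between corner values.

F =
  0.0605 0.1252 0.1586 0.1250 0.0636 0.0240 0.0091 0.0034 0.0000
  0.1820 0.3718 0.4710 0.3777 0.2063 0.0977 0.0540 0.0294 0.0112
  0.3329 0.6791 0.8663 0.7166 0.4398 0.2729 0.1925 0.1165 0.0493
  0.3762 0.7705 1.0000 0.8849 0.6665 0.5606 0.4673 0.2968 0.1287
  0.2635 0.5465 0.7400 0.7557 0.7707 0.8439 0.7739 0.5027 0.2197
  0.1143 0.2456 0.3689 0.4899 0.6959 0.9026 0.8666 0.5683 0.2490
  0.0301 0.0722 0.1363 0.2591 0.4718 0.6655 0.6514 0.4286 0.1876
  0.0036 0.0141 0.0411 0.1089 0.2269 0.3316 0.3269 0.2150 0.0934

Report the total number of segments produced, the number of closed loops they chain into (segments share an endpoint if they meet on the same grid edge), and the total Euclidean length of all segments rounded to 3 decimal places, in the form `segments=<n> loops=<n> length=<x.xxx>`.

cell (1,0): code 0100 → (1.713,1.000)–(2.000,0.746)
cell (1,1): code 1100 → (1.304,2.000)–(1.713,1.000)
cell (1,2): code 1100 → (1.629,3.000)–(1.304,2.000)
cell (1,3): code 1000 → (2.000,3.454)–(1.629,3.000)
cell (2,0): code 0110 → (2.000,0.746)–(3.000,0.545)
cell (2,3): code 1101 → (2.667,4.000)–(2.000,3.454)
cell (2,4): code 1000 → (3.000,4.713)–(2.667,4.000)
cell (3,0): code 0010 → (3.000,0.545)–(3.801,1.000)
cell (3,1): code 0111 → (3.801,1.000)–(4.000,1.230)
cell (3,4): code 1101 → (3.107,5.000)–(3.000,4.713)
cell (3,5): code 1100 → (3.403,6.000)–(3.107,5.000)
cell (3,6): code 1000 → (4.000,6.674)–(3.403,6.000)
cell (4,1): code 0010 → (4.000,1.230)–(4.402,2.000)
cell (4,2): code 0011 → (4.402,2.000)–(4.620,3.000)
cell (4,3): code 0111 → (4.620,3.000)–(5.000,3.491)
cell (4,6): code 1001 → (5.000,6.924)–(4.000,6.674)
cell (5,3): code 0010 → (5.000,3.491)–(5.468,4.000)
cell (5,4): code 0111 → (5.468,4.000)–(6.000,4.615)
cell (5,6): code 1001 → (6.000,6.271)–(5.000,6.924)
cell (6,4): code 0010 → (6.000,4.615)–(6.223,5.000)
cell (6,5): code 0011 → (6.223,5.000)–(6.186,6.000)
cell (6,6): code 0001 → (6.186,6.000)–(6.000,6.271)
total: 22 segments, chained into 1 closed loop(s), length Σ = 17.262861

segments=22 loops=1 length=17.263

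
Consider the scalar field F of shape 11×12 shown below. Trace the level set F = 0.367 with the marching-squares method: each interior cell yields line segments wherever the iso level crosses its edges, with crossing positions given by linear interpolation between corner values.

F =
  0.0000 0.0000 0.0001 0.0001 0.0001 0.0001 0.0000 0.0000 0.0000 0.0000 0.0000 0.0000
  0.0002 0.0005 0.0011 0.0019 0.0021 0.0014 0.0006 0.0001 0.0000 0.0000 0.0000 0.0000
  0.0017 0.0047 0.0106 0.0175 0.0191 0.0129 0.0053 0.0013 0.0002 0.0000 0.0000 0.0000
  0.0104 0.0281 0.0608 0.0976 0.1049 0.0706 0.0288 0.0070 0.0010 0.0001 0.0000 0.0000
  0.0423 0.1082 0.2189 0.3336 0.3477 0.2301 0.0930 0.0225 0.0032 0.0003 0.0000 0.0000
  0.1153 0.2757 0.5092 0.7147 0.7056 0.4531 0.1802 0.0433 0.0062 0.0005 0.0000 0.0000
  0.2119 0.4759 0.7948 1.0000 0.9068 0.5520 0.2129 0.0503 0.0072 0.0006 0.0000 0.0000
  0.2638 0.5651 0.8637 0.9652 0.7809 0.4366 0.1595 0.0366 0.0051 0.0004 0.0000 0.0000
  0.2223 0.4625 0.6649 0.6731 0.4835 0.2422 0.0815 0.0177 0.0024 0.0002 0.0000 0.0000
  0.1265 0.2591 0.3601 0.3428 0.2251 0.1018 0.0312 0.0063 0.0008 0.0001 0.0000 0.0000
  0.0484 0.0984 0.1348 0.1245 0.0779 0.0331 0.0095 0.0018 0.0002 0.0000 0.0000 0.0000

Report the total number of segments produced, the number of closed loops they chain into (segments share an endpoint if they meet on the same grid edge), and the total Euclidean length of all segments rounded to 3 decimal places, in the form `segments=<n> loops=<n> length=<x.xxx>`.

segments=18 loops=1 length=15.695

cell (4,1): code 0100 → (4.510,2.000)–(5.000,1.391)
cell (4,2): code 1100 → (4.088,3.000)–(4.510,2.000)
cell (4,3): code 1100 → (4.054,4.000)–(4.088,3.000)
cell (4,4): code 1100 → (4.614,5.000)–(4.054,4.000)
cell (4,5): code 1000 → (5.000,5.316)–(4.614,5.000)
cell (5,0): code 0100 → (5.456,1.000)–(6.000,0.587)
cell (5,1): code 1110 → (5.000,1.391)–(5.456,1.000)
cell (5,5): code 1001 → (6.000,5.546)–(5.000,5.316)
cell (6,0): code 0110 → (6.000,0.587)–(7.000,0.343)
cell (6,5): code 1001 → (7.000,5.251)–(6.000,5.546)
cell (7,0): code 0110 → (7.000,0.343)–(8.000,0.602)
cell (7,4): code 1011 → (8.000,4.483)–(7.358,5.000)
cell (7,5): code 0001 → (7.358,5.000)–(7.000,5.251)
cell (8,0): code 0010 → (8.000,0.602)–(8.470,1.000)
cell (8,1): code 0011 → (8.470,1.000)–(8.977,2.000)
cell (8,2): code 0011 → (8.977,2.000)–(8.927,3.000)
cell (8,3): code 0011 → (8.927,3.000)–(8.451,4.000)
cell (8,4): code 0001 → (8.451,4.000)–(8.000,4.483)
total: 18 segments, chained into 1 closed loop(s), length Σ = 15.695037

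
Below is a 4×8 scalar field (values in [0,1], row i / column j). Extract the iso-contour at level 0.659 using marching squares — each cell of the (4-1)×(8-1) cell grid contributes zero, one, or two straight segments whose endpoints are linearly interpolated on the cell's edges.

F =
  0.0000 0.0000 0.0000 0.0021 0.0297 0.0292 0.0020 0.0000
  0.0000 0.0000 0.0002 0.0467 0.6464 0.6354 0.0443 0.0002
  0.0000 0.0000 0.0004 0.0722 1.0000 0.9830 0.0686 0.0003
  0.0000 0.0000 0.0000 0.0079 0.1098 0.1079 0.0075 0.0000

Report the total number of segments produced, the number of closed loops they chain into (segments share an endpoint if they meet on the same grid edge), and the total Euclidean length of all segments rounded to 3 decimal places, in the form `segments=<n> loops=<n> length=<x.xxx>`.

cell (1,3): code 0100 → (1.036,4.000)–(2.000,3.632)
cell (1,4): code 1100 → (1.068,5.000)–(1.036,4.000)
cell (1,5): code 1000 → (2.000,5.354)–(1.068,5.000)
cell (2,3): code 0010 → (2.000,3.632)–(2.383,4.000)
cell (2,4): code 0011 → (2.383,4.000)–(2.370,5.000)
cell (2,5): code 0001 → (2.370,5.000)–(2.000,5.354)
total: 6 segments, chained into 1 closed loop(s), length Σ = 5.073154

segments=6 loops=1 length=5.073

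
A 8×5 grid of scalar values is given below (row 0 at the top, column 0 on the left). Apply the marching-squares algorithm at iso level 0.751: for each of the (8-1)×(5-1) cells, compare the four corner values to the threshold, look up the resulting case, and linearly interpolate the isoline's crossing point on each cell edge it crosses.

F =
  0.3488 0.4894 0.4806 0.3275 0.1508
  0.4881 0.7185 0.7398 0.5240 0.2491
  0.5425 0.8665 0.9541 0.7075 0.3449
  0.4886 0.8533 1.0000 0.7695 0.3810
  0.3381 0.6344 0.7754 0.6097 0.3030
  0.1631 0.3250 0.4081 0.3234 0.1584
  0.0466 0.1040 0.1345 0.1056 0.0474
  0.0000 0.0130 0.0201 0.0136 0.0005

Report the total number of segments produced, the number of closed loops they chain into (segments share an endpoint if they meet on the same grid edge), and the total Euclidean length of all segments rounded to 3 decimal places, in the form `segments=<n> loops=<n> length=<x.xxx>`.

segments=12 loops=1 length=8.385

cell (1,0): code 0100 → (1.220,1.000)–(2.000,0.644)
cell (1,1): code 1100 → (1.052,2.000)–(1.220,1.000)
cell (1,2): code 1000 → (2.000,2.824)–(1.052,2.000)
cell (2,0): code 0110 → (2.000,0.644)–(3.000,0.719)
cell (2,2): code 1101 → (2.702,3.000)–(2.000,2.824)
cell (2,3): code 1000 → (3.000,3.048)–(2.702,3.000)
cell (3,0): code 0010 → (3.000,0.719)–(3.467,1.000)
cell (3,1): code 0111 → (3.467,1.000)–(4.000,1.827)
cell (3,2): code 1011 → (4.000,2.147)–(3.116,3.000)
cell (3,3): code 0001 → (3.116,3.000)–(3.000,3.048)
cell (4,1): code 0010 → (4.000,1.827)–(4.066,2.000)
cell (4,2): code 0001 → (4.066,2.000)–(4.000,2.147)
total: 12 segments, chained into 1 closed loop(s), length Σ = 8.385192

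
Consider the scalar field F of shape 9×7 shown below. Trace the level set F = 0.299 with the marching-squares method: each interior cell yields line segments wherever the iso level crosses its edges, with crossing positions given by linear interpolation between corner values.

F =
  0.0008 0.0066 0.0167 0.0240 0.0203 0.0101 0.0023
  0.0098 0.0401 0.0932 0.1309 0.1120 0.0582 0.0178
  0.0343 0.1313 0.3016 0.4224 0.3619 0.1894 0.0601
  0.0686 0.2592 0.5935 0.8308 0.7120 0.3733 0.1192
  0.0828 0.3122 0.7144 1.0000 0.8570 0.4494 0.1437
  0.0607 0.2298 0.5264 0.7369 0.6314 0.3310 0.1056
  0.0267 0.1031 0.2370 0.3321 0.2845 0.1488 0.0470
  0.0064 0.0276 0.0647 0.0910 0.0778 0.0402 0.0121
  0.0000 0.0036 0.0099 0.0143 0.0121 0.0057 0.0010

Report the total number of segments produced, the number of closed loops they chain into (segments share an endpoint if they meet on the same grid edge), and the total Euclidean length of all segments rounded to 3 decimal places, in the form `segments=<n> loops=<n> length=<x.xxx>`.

cell (1,1): code 0100 → (1.988,2.000)–(2.000,1.985)
cell (1,2): code 1100 → (1.577,3.000)–(1.988,2.000)
cell (1,3): code 1100 → (1.748,4.000)–(1.577,3.000)
cell (1,4): code 1000 → (2.000,4.365)–(1.748,4.000)
cell (2,1): code 0110 → (2.000,1.985)–(3.000,1.119)
cell (2,4): code 1101 → (2.596,5.000)–(2.000,4.365)
cell (2,5): code 1000 → (3.000,5.292)–(2.596,5.000)
cell (3,0): code 0100 → (3.751,1.000)–(4.000,0.942)
cell (3,1): code 1110 → (3.000,1.119)–(3.751,1.000)
cell (3,5): code 1001 → (4.000,5.492)–(3.000,5.292)
cell (4,0): code 0010 → (4.000,0.942)–(4.160,1.000)
cell (4,1): code 0111 → (4.160,1.000)–(5.000,1.233)
cell (4,5): code 1001 → (5.000,5.142)–(4.000,5.492)
cell (5,1): code 0010 → (5.000,1.233)–(5.786,2.000)
cell (5,2): code 0111 → (5.786,2.000)–(6.000,2.652)
cell (5,3): code 1011 → (6.000,3.695)–(5.958,4.000)
cell (5,4): code 0011 → (5.958,4.000)–(5.176,5.000)
cell (5,5): code 0001 → (5.176,5.000)–(5.000,5.142)
cell (6,2): code 0010 → (6.000,2.652)–(6.137,3.000)
cell (6,3): code 0001 → (6.137,3.000)–(6.000,3.695)
total: 20 segments, chained into 1 closed loop(s), length Σ = 14.058162

segments=20 loops=1 length=14.058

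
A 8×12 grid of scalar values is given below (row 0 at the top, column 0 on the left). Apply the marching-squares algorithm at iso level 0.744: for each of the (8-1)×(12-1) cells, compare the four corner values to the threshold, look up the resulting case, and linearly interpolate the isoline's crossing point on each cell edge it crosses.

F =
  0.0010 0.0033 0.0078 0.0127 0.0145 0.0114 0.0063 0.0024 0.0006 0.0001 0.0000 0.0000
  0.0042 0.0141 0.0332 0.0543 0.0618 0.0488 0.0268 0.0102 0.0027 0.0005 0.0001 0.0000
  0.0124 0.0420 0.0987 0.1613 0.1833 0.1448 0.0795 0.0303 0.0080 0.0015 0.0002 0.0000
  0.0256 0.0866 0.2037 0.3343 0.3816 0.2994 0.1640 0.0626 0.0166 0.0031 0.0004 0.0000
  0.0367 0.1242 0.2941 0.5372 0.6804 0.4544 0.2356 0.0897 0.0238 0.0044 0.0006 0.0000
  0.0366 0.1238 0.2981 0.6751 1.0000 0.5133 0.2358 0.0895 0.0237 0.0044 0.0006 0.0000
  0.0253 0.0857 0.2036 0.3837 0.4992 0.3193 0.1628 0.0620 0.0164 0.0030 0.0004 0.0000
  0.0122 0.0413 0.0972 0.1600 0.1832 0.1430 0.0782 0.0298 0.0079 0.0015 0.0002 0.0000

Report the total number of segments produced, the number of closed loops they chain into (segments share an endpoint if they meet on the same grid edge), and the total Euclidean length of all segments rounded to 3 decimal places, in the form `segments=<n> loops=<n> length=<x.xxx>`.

cell (4,3): code 0100 → (4.199,4.000)–(5.000,3.212)
cell (4,4): code 1000 → (5.000,4.526)–(4.199,4.000)
cell (5,3): code 0010 → (5.000,3.212)–(5.511,4.000)
cell (5,4): code 0001 → (5.511,4.000)–(5.000,4.526)
total: 4 segments, chained into 1 closed loop(s), length Σ = 3.754544

segments=4 loops=1 length=3.755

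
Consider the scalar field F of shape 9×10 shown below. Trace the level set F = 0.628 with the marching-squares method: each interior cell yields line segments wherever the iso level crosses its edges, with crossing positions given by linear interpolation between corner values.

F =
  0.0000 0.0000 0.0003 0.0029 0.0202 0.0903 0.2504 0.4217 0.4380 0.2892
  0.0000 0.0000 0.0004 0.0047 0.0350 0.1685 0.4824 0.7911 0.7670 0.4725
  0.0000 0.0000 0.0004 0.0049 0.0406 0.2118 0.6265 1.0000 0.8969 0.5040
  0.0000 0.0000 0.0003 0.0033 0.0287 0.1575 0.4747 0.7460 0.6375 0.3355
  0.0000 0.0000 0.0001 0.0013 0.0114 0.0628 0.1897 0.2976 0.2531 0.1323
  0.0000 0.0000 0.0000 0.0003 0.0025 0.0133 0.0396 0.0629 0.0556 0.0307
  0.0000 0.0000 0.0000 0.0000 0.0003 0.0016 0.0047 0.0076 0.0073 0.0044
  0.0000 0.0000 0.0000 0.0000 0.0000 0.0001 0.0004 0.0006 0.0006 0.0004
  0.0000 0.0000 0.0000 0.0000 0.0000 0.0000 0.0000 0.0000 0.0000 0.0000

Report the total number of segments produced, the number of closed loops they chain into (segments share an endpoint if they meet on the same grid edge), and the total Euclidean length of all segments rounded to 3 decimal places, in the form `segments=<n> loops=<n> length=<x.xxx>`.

cell (0,6): code 0100 → (0.558,7.000)–(1.000,6.472)
cell (0,7): code 1100 → (0.578,8.000)–(0.558,7.000)
cell (0,8): code 1000 → (1.000,8.472)–(0.578,8.000)
cell (1,6): code 0110 → (1.000,6.472)–(2.000,6.004)
cell (1,8): code 1001 → (2.000,8.684)–(1.000,8.472)
cell (2,6): code 0110 → (2.000,6.004)–(3.000,6.565)
cell (2,8): code 1001 → (3.000,8.031)–(2.000,8.684)
cell (3,6): code 0010 → (3.000,6.565)–(3.263,7.000)
cell (3,7): code 0011 → (3.263,7.000)–(3.025,8.000)
cell (3,8): code 0001 → (3.025,8.000)–(3.000,8.031)
total: 10 segments, chained into 1 closed loop(s), length Σ = 8.365758

segments=10 loops=1 length=8.366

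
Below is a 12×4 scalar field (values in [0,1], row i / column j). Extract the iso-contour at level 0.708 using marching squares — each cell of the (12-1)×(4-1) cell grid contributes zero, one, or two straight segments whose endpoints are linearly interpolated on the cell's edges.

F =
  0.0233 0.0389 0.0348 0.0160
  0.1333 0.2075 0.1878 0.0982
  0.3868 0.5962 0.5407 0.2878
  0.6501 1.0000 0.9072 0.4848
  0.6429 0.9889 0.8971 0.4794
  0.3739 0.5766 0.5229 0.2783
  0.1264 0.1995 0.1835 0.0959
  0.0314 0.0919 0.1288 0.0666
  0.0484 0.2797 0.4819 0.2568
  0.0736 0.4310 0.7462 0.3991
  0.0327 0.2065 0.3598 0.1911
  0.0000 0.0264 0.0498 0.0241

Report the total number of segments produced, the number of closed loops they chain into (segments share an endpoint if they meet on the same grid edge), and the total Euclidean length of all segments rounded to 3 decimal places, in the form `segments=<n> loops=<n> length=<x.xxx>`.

segments=12 loops=2 length=8.269

cell (2,0): code 0100 → (2.277,1.000)–(3.000,0.165)
cell (2,1): code 1100 → (2.456,2.000)–(2.277,1.000)
cell (2,2): code 1000 → (3.000,2.472)–(2.456,2.000)
cell (3,0): code 0110 → (3.000,0.165)–(4.000,0.188)
cell (3,2): code 1001 → (4.000,2.453)–(3.000,2.472)
cell (4,0): code 0010 → (4.000,0.188)–(4.681,1.000)
cell (4,1): code 0011 → (4.681,1.000)–(4.505,2.000)
cell (4,2): code 0001 → (4.505,2.000)–(4.000,2.453)
cell (8,1): code 0100 → (8.855,2.000)–(9.000,1.879)
cell (8,2): code 1000 → (9.000,2.110)–(8.855,2.000)
cell (9,1): code 0010 → (9.000,1.879)–(9.099,2.000)
cell (9,2): code 0001 → (9.099,2.000)–(9.000,2.110)
total: 12 segments, chained into 2 closed loop(s), length Σ = 8.268572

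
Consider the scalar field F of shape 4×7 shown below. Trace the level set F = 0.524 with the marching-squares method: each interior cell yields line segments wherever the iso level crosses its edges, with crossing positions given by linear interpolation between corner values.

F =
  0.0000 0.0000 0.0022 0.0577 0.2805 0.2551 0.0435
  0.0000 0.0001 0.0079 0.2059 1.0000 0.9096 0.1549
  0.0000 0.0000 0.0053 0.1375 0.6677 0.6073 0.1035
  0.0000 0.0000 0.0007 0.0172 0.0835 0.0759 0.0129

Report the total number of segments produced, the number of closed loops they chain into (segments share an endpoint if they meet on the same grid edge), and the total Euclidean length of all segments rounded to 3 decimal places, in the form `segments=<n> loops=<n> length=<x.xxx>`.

segments=8 loops=1 length=6.384

cell (0,3): code 0100 → (0.338,4.000)–(1.000,3.401)
cell (0,4): code 1100 → (0.411,5.000)–(0.338,4.000)
cell (0,5): code 1000 → (1.000,5.511)–(0.411,5.000)
cell (1,3): code 0110 → (1.000,3.401)–(2.000,3.729)
cell (1,5): code 1001 → (2.000,5.165)–(1.000,5.511)
cell (2,3): code 0010 → (2.000,3.729)–(2.246,4.000)
cell (2,4): code 0011 → (2.246,4.000)–(2.157,5.000)
cell (2,5): code 0001 → (2.157,5.000)–(2.000,5.165)
total: 8 segments, chained into 1 closed loop(s), length Σ = 6.383589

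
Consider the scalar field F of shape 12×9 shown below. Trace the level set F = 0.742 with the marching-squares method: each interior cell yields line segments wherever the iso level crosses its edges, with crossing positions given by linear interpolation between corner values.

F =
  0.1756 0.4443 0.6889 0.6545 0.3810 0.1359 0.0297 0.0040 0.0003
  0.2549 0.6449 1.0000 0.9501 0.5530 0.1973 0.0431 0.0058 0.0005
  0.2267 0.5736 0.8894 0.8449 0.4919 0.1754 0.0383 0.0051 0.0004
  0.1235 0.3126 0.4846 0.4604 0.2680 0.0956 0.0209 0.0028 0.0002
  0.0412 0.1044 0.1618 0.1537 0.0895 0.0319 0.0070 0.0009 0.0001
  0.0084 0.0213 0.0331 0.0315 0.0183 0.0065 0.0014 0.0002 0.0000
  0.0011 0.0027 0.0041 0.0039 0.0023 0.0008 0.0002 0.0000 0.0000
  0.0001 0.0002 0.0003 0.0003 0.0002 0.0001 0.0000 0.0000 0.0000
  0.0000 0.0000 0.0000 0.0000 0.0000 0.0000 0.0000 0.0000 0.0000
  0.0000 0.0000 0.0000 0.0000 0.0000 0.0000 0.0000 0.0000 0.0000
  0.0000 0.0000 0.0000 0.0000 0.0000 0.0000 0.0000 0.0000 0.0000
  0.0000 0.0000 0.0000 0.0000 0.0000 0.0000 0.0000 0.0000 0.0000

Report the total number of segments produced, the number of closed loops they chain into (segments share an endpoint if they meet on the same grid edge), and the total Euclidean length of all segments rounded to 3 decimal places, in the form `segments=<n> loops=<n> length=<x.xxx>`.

segments=8 loops=1 length=7.040

cell (0,1): code 0100 → (0.171,2.000)–(1.000,1.273)
cell (0,2): code 1100 → (0.296,3.000)–(0.171,2.000)
cell (0,3): code 1000 → (1.000,3.524)–(0.296,3.000)
cell (1,1): code 0110 → (1.000,1.273)–(2.000,1.533)
cell (1,3): code 1001 → (2.000,3.292)–(1.000,3.524)
cell (2,1): code 0010 → (2.000,1.533)–(2.364,2.000)
cell (2,2): code 0011 → (2.364,2.000)–(2.268,3.000)
cell (2,3): code 0001 → (2.268,3.000)–(2.000,3.292)
total: 8 segments, chained into 1 closed loop(s), length Σ = 7.040248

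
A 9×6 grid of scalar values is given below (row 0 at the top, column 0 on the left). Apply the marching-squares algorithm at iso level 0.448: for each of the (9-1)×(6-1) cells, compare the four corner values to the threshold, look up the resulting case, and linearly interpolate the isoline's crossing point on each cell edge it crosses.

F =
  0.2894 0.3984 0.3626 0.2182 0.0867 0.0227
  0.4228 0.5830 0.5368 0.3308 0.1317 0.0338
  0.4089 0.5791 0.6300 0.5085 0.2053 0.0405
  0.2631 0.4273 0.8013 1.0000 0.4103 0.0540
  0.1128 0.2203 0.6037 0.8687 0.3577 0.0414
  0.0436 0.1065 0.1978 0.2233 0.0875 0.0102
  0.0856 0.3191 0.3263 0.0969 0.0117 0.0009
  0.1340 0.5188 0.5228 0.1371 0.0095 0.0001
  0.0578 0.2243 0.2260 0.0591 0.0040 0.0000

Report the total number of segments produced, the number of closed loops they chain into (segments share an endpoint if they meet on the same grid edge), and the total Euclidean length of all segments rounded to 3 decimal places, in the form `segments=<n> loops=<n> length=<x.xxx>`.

segments=20 loops=2 length=15.856

cell (0,0): code 0100 → (0.269,1.000)–(1.000,0.157)
cell (0,1): code 1100 → (0.490,2.000)–(0.269,1.000)
cell (0,2): code 1000 → (1.000,2.431)–(0.490,2.000)
cell (1,0): code 0110 → (1.000,0.157)–(2.000,0.230)
cell (1,2): code 1101 → (1.660,3.000)–(1.000,2.431)
cell (1,3): code 1000 → (2.000,3.200)–(1.660,3.000)
cell (2,0): code 0010 → (2.000,0.230)–(2.864,1.000)
cell (2,1): code 0111 → (2.864,1.000)–(3.000,1.055)
cell (2,3): code 1001 → (3.000,3.936)–(2.000,3.200)
cell (3,1): code 0110 → (3.000,1.055)–(4.000,1.594)
cell (3,3): code 1001 → (4.000,3.823)–(3.000,3.936)
cell (4,1): code 0010 → (4.000,1.594)–(4.384,2.000)
cell (4,2): code 0011 → (4.384,2.000)–(4.652,3.000)
cell (4,3): code 0001 → (4.652,3.000)–(4.000,3.823)
cell (6,0): code 0100 → (6.645,1.000)–(7.000,0.816)
cell (6,1): code 1100 → (6.619,2.000)–(6.645,1.000)
cell (6,2): code 1000 → (7.000,2.194)–(6.619,2.000)
cell (7,0): code 0010 → (7.000,0.816)–(7.240,1.000)
cell (7,1): code 0011 → (7.240,1.000)–(7.252,2.000)
cell (7,2): code 0001 → (7.252,2.000)–(7.000,2.194)
total: 20 segments, chained into 2 closed loop(s), length Σ = 15.856247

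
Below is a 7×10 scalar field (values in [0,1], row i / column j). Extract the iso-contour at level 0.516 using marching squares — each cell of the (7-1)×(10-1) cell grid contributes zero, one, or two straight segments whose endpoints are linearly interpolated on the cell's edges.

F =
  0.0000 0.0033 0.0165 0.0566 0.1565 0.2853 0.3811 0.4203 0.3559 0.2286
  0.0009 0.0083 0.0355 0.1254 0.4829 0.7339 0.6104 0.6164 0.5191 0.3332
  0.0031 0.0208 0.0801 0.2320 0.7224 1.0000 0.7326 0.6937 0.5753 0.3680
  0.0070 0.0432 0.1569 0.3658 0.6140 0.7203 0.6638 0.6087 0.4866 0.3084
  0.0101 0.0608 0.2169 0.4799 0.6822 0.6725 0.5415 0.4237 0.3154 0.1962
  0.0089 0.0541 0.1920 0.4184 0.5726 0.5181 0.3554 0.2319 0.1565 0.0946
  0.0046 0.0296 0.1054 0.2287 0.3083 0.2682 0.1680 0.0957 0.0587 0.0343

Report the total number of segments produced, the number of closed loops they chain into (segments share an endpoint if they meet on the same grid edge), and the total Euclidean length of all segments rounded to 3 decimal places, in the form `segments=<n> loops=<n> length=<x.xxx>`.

cell (0,4): code 0100 → (0.514,5.000)–(1.000,4.132)
cell (0,5): code 1100 → (0.588,6.000)–(0.514,5.000)
cell (0,6): code 1100 → (0.488,7.000)–(0.588,6.000)
cell (0,7): code 1100 → (0.981,8.000)–(0.488,7.000)
cell (0,8): code 1000 → (1.000,8.017)–(0.981,8.000)
cell (1,3): code 0100 → (1.138,4.000)–(2.000,3.579)
cell (1,4): code 1110 → (1.000,4.132)–(1.138,4.000)
cell (1,8): code 1001 → (2.000,8.286)–(1.000,8.017)
cell (2,3): code 0110 → (2.000,3.579)–(3.000,3.605)
cell (2,7): code 1011 → (3.000,7.759)–(2.669,8.000)
cell (2,8): code 0001 → (2.669,8.000)–(2.000,8.286)
cell (3,3): code 0110 → (3.000,3.605)–(4.000,3.178)
cell (3,6): code 1011 → (4.000,6.216)–(3.501,7.000)
cell (3,7): code 0001 → (3.501,7.000)–(3.000,7.759)
cell (4,3): code 0110 → (4.000,3.178)–(5.000,3.633)
cell (4,5): code 1011 → (5.000,5.013)–(4.137,6.000)
cell (4,6): code 0001 → (4.137,6.000)–(4.000,6.216)
cell (5,3): code 0010 → (5.000,3.633)–(5.214,4.000)
cell (5,4): code 0011 → (5.214,4.000)–(5.008,5.000)
cell (5,5): code 0001 → (5.008,5.000)–(5.000,5.013)
total: 20 segments, chained into 1 closed loop(s), length Σ = 15.518540

segments=20 loops=1 length=15.519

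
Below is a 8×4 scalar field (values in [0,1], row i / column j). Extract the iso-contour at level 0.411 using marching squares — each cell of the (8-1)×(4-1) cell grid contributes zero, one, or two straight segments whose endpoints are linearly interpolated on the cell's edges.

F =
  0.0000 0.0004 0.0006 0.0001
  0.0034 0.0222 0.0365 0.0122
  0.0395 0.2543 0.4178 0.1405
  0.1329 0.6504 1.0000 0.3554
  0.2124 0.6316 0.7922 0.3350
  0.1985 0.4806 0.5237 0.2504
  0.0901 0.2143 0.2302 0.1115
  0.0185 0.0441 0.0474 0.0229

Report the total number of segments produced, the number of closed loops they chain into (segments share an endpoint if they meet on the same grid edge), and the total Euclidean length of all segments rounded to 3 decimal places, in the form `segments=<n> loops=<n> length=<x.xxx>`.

cell (1,1): code 0100 → (1.982,2.000)–(2.000,1.958)
cell (1,2): code 1000 → (2.000,2.025)–(1.982,2.000)
cell (2,0): code 0100 → (2.396,1.000)–(3.000,0.537)
cell (2,1): code 1110 → (2.000,1.958)–(2.396,1.000)
cell (2,2): code 1001 → (3.000,2.914)–(2.000,2.025)
cell (3,0): code 0110 → (3.000,0.537)–(4.000,0.474)
cell (3,2): code 1001 → (4.000,2.834)–(3.000,2.914)
cell (4,0): code 0110 → (4.000,0.474)–(5.000,0.753)
cell (4,2): code 1001 → (5.000,2.412)–(4.000,2.834)
cell (5,0): code 0010 → (5.000,0.753)–(5.261,1.000)
cell (5,1): code 0011 → (5.261,1.000)–(5.384,2.000)
cell (5,2): code 0001 → (5.384,2.000)–(5.000,2.412)
total: 12 segments, chained into 1 closed loop(s), length Σ = 9.270796

segments=12 loops=1 length=9.271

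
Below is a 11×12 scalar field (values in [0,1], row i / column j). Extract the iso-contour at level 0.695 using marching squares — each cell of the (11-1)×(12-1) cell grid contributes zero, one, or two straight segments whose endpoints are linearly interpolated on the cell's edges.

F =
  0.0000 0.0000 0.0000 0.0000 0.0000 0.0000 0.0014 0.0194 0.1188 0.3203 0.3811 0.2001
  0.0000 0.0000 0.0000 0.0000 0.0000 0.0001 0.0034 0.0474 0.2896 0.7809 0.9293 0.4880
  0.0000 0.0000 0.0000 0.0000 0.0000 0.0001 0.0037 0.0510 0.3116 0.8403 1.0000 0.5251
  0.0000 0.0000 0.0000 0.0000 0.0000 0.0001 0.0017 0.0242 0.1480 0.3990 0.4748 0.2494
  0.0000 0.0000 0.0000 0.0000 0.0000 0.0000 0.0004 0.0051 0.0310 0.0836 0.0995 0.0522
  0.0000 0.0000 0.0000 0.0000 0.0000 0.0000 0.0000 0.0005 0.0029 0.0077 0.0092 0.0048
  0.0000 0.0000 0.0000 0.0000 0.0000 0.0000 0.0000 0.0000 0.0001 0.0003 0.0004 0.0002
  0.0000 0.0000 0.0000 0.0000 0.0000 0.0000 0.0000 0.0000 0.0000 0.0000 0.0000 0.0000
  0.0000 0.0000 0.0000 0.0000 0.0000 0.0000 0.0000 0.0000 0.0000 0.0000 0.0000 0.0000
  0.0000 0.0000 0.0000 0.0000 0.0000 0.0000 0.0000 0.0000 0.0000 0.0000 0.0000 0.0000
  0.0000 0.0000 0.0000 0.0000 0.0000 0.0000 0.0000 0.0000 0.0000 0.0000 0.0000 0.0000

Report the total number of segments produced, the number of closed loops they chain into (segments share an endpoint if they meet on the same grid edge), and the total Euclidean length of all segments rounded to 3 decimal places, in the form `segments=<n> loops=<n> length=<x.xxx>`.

cell (0,8): code 0100 → (0.814,9.000)–(1.000,8.825)
cell (0,9): code 1100 → (0.573,10.000)–(0.814,9.000)
cell (0,10): code 1000 → (1.000,10.531)–(0.573,10.000)
cell (1,8): code 0110 → (1.000,8.825)–(2.000,8.725)
cell (1,10): code 1001 → (2.000,10.642)–(1.000,10.531)
cell (2,8): code 0010 → (2.000,8.725)–(2.329,9.000)
cell (2,9): code 0011 → (2.329,9.000)–(2.581,10.000)
cell (2,10): code 0001 → (2.581,10.000)–(2.000,10.642)
total: 8 segments, chained into 1 closed loop(s), length Σ = 6.302871

segments=8 loops=1 length=6.303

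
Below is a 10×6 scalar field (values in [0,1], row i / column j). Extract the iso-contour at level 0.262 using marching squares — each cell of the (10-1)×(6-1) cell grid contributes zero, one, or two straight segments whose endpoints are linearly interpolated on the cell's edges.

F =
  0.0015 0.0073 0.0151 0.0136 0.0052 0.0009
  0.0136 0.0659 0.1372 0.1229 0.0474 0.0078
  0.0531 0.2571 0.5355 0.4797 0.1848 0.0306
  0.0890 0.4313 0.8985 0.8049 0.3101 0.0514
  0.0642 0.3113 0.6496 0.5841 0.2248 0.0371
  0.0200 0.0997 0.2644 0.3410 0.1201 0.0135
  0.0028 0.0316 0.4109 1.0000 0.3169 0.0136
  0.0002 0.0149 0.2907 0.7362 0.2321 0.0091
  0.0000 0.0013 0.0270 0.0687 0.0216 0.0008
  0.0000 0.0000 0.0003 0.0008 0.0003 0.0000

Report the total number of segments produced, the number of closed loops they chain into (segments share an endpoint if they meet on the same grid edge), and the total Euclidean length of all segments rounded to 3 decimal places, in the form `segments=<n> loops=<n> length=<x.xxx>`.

segments=22 loops=1 length=17.089

cell (1,1): code 0100 → (1.313,2.000)–(2.000,1.018)
cell (1,2): code 1100 → (1.390,3.000)–(1.313,2.000)
cell (1,3): code 1000 → (2.000,3.738)–(1.390,3.000)
cell (2,0): code 0100 → (2.028,1.000)–(3.000,0.505)
cell (2,1): code 1110 → (2.000,1.018)–(2.028,1.000)
cell (2,3): code 1101 → (2.616,4.000)–(2.000,3.738)
cell (2,4): code 1000 → (3.000,4.186)–(2.616,4.000)
cell (3,0): code 0110 → (3.000,0.505)–(4.000,0.800)
cell (3,3): code 1011 → (4.000,3.896)–(3.564,4.000)
cell (3,4): code 0001 → (3.564,4.000)–(3.000,4.186)
cell (4,0): code 0010 → (4.000,0.800)–(4.233,1.000)
cell (4,1): code 0111 → (4.233,1.000)–(5.000,1.985)
cell (4,3): code 1001 → (5.000,3.358)–(4.000,3.896)
cell (5,1): code 0110 → (5.000,1.985)–(6.000,1.607)
cell (5,3): code 1101 → (5.721,4.000)–(5.000,3.358)
cell (5,4): code 1000 → (6.000,4.181)–(5.721,4.000)
cell (6,1): code 0110 → (6.000,1.607)–(7.000,1.896)
cell (6,3): code 1011 → (7.000,3.941)–(6.647,4.000)
cell (6,4): code 0001 → (6.647,4.000)–(6.000,4.181)
cell (7,1): code 0010 → (7.000,1.896)–(7.109,2.000)
cell (7,2): code 0011 → (7.109,2.000)–(7.710,3.000)
cell (7,3): code 0001 → (7.710,3.000)–(7.000,3.941)
total: 22 segments, chained into 1 closed loop(s), length Σ = 17.089138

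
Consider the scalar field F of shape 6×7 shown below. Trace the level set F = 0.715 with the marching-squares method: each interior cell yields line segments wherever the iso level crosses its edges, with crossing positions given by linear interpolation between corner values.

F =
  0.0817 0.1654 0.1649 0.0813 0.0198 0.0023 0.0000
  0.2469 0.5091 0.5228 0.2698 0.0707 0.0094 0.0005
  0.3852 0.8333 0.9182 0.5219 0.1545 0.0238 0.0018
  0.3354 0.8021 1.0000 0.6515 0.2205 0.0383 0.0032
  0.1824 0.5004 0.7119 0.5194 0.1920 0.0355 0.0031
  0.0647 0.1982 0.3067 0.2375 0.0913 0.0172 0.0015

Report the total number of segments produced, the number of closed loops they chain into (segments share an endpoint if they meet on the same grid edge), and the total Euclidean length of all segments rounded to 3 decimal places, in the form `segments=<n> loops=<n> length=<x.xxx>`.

segments=8 loops=1 length=7.084

cell (1,0): code 0100 → (1.635,1.000)–(2.000,0.736)
cell (1,1): code 1100 → (1.486,2.000)–(1.635,1.000)
cell (1,2): code 1000 → (2.000,2.513)–(1.486,2.000)
cell (2,0): code 0110 → (2.000,0.736)–(3.000,0.813)
cell (2,2): code 1001 → (3.000,2.818)–(2.000,2.513)
cell (3,0): code 0010 → (3.000,0.813)–(3.289,1.000)
cell (3,1): code 0011 → (3.289,1.000)–(3.989,2.000)
cell (3,2): code 0001 → (3.989,2.000)–(3.000,2.818)
total: 8 segments, chained into 1 closed loop(s), length Σ = 7.084100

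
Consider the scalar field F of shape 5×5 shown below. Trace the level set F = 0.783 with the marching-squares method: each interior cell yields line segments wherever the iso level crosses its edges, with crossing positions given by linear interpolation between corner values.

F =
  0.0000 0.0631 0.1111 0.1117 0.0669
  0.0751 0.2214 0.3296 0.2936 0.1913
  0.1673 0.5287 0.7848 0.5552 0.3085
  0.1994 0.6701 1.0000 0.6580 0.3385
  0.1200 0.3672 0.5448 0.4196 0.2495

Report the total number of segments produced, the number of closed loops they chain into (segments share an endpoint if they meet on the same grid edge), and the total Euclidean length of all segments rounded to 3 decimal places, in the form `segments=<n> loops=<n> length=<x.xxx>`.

segments=6 loops=1 length=3.996

cell (1,1): code 0100 → (1.996,2.000)–(2.000,1.993)
cell (1,2): code 1000 → (2.000,2.008)–(1.996,2.000)
cell (2,1): code 0110 → (2.000,1.993)–(3.000,1.342)
cell (2,2): code 1001 → (3.000,2.635)–(2.000,2.008)
cell (3,1): code 0010 → (3.000,1.342)–(3.477,2.000)
cell (3,2): code 0001 → (3.477,2.000)–(3.000,2.635)
total: 6 segments, chained into 1 closed loop(s), length Σ = 3.996056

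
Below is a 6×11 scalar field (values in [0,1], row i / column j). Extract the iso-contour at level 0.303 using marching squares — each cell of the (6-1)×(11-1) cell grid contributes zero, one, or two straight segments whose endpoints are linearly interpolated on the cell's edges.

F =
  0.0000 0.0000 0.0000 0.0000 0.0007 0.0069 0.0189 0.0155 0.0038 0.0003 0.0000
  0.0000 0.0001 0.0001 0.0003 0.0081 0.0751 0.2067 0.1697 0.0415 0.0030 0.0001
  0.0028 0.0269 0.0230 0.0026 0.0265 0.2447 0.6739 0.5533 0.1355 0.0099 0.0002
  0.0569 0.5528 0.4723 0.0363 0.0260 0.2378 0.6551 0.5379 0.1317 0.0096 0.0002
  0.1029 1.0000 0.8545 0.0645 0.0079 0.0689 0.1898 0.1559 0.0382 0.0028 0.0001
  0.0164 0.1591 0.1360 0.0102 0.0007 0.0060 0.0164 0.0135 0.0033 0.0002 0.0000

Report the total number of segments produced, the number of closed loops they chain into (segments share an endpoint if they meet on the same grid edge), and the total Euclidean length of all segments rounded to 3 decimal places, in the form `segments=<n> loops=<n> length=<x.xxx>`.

segments=16 loops=2 length=15.554

cell (1,5): code 0100 → (1.206,6.000)–(2.000,5.136)
cell (1,6): code 1100 → (1.347,7.000)–(1.206,6.000)
cell (1,7): code 1000 → (2.000,7.599)–(1.347,7.000)
cell (2,0): code 0100 → (2.525,1.000)–(3.000,0.496)
cell (2,1): code 1100 → (2.623,2.000)–(2.525,1.000)
cell (2,2): code 1000 → (3.000,2.388)–(2.623,2.000)
cell (2,5): code 0110 → (2.000,5.136)–(3.000,5.156)
cell (2,7): code 1001 → (3.000,7.578)–(2.000,7.599)
cell (3,0): code 0110 → (3.000,0.496)–(4.000,0.223)
cell (3,2): code 1001 → (4.000,2.698)–(3.000,2.388)
cell (3,5): code 0010 → (3.000,5.156)–(3.757,6.000)
cell (3,6): code 0011 → (3.757,6.000)–(3.615,7.000)
cell (3,7): code 0001 → (3.615,7.000)–(3.000,7.578)
cell (4,0): code 0010 → (4.000,0.223)–(4.829,1.000)
cell (4,1): code 0011 → (4.829,1.000)–(4.768,2.000)
cell (4,2): code 0001 → (4.768,2.000)–(4.000,2.698)
total: 16 segments, chained into 2 closed loop(s), length Σ = 15.554452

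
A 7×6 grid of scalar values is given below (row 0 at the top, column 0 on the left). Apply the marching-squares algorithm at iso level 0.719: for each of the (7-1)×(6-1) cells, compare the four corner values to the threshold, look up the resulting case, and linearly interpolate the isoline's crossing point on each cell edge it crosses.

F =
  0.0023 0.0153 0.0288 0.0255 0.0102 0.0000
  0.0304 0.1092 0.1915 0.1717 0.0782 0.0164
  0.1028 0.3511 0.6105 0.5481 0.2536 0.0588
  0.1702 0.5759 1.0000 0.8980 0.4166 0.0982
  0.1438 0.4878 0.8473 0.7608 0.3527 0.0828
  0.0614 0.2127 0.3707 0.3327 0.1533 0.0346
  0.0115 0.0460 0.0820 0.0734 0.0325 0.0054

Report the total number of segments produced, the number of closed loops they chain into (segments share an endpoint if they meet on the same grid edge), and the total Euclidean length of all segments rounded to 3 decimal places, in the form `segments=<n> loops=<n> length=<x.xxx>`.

cell (2,1): code 0100 → (2.279,2.000)–(3.000,1.337)
cell (2,2): code 1100 → (2.488,3.000)–(2.279,2.000)
cell (2,3): code 1000 → (3.000,3.372)–(2.488,3.000)
cell (3,1): code 0110 → (3.000,1.337)–(4.000,1.643)
cell (3,3): code 1001 → (4.000,3.102)–(3.000,3.372)
cell (4,1): code 0010 → (4.000,1.643)–(4.269,2.000)
cell (4,2): code 0011 → (4.269,2.000)–(4.098,3.000)
cell (4,3): code 0001 → (4.098,3.000)–(4.000,3.102)
total: 8 segments, chained into 1 closed loop(s), length Σ = 6.318229

segments=8 loops=1 length=6.318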